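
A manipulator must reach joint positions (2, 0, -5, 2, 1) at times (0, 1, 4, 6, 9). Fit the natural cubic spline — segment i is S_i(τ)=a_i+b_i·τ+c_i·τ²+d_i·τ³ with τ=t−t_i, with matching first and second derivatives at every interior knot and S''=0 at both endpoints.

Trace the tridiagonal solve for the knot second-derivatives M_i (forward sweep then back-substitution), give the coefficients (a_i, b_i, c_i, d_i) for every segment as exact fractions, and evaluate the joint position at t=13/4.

  seg 0: a=2 b=-605/339 c=0 d=-73/339
  seg 1: a=0 b=-824/339 c=-73/113 d=916/3051
  seg 2: a=-5 b=610/339 c=697/339 d=-545/904
  seg 3: a=2 b=1891/678 c=-2117/1356 d=2117/12204
S(13/4) = -4809/904

Δ: Δ0=-2, Δ1=-5/3, Δ2=7/2, Δ3=-1/3
row 1: diag=8, rhs=2; c'=3/8, d'=1/4
row 2: denom=10−3·3/8=71/8; d'=(31−3·1/4)/(71/8)=242/71
row 3: denom=10−2·16/71=678/71; d'=(-23−2·242/71)/(678/71)=-2117/678
back: M3=-2117/678
back: M2=242/71−16/71·-2117/678=1394/339
back: M1=1/4−3/8·1394/339=-146/113
M: M0=0, M1=-146/113, M2=1394/339, M3=-2117/678, M4=0
seg 0: a=2, c=M0/2=0, d=(M1−M0)/(6·1)=-73/339, b=Δ0−h0·(2M0+M1)/6=-605/339
seg 1: a=0, c=M1/2=-73/113, d=(M2−M1)/(6·3)=916/3051, b=Δ1−h1·(2M1+M2)/6=-824/339
seg 2: a=-5, c=M2/2=697/339, d=(M3−M2)/(6·2)=-545/904, b=Δ2−h2·(2M2+M3)/6=610/339
seg 3: a=2, c=M3/2=-2117/1356, d=(M4−M3)/(6·3)=2117/12204, b=Δ3−h3·(2M3+M4)/6=1891/678
t_q=13/4 → seg 1, τ=9/4; S=0+-824/339·τ+-73/113·τ²+916/3051·τ³=-4809/904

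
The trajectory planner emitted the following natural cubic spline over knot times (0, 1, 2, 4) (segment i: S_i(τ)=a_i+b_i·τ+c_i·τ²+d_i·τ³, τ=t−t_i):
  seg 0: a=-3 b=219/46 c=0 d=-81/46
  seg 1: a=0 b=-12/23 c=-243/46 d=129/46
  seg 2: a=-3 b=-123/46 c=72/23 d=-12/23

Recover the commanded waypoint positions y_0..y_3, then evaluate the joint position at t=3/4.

y_0=-3 y_1=0 y_2=-3 y_3=0
S(3/4) = -507/2944

y_0 = S_0(0) = a_0 = -3
y_1 = S_1(0) = a_1 = 0
y_2 = S_2(0) = a_2 = -3
y_3 = S_2(2) = 0
t_q=3/4 is in segment 0 (τ=3/4); S_0(τ)=-507/2944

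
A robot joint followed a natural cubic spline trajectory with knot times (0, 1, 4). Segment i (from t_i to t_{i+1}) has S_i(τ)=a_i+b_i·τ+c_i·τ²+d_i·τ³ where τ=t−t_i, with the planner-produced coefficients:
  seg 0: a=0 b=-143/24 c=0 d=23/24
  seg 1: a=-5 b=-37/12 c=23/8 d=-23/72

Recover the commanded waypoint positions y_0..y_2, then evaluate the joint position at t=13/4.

y_0=0 y_1=-5 y_2=3
S(13/4) = -523/512

y_0 = S_0(0) = a_0 = 0
y_1 = S_1(0) = a_1 = -5
y_2 = S_1(3) = 3
t_q=13/4 is in segment 1 (τ=9/4); S_1(τ)=-523/512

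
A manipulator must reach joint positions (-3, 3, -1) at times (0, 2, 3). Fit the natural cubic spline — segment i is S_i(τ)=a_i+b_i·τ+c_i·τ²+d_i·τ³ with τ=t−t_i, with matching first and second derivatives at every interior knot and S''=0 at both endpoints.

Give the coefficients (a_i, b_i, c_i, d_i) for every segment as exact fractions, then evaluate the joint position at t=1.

Δ: Δ0=3, Δ1=-4
row 1: diag=6, rhs=-42; c'=1/6, d'=-7
back: M1=-7
M: M0=0, M1=-7, M2=0
seg 0: a=-3, c=M0/2=0, d=(M1−M0)/(6·2)=-7/12, b=Δ0−h0·(2M0+M1)/6=16/3
seg 1: a=3, c=M1/2=-7/2, d=(M2−M1)/(6·1)=7/6, b=Δ1−h1·(2M1+M2)/6=-5/3
t_q=1 → seg 0, τ=1; S=-3+16/3·τ+0·τ²+-7/12·τ³=7/4

  seg 0: a=-3 b=16/3 c=0 d=-7/12
  seg 1: a=3 b=-5/3 c=-7/2 d=7/6
S(1) = 7/4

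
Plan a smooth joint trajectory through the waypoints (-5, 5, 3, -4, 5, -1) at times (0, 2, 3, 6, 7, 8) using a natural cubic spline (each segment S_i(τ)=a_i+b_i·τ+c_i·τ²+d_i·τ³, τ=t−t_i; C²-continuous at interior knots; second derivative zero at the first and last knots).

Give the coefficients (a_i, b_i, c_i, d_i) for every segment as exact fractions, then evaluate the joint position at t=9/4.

Δ: Δ0=5, Δ1=-2, Δ2=-7/3, Δ3=9, Δ4=-6
row 1: diag=6, rhs=-42; c'=1/6, d'=-7
row 2: denom=8−1·1/6=47/6; d'=(-2−1·-7)/(47/6)=30/47
row 3: denom=8−3·18/47=322/47; d'=(68−3·30/47)/(322/47)=1553/161
row 4: denom=4−1·47/322=1241/322; d'=(-90−1·1553/161)/(1241/322)=-32086/1241
back: M4=-32086/1241
back: M3=1553/161−47/322·-32086/1241=16654/1241
back: M2=30/47−18/47·16654/1241=-5586/1241
back: M1=-7−1/6·-5586/1241=-7756/1241
M: M0=0, M1=-7756/1241, M2=-5586/1241, M3=16654/1241, M4=-32086/1241, M5=0
seg 0: a=-5, c=M0/2=0, d=(M1−M0)/(6·2)=-1939/3723, b=Δ0−h0·(2M0+M1)/6=26371/3723
seg 1: a=5, c=M1/2=-3878/1241, d=(M2−M1)/(6·1)=1085/3723, b=Δ1−h1·(2M1+M2)/6=3103/3723
seg 2: a=3, c=M2/2=-2793/1241, d=(M3−M2)/(6·3)=11120/11169, b=Δ2−h2·(2M2+M3)/6=-16910/3723
seg 3: a=-4, c=M3/2=8327/1241, d=(M4−M3)/(6·1)=-24370/3723, b=Δ3−h3·(2M3+M4)/6=32896/3723
seg 4: a=5, c=M4/2=-16043/1241, d=(M5−M4)/(6·1)=16043/3723, b=Δ4−h4·(2M4+M5)/6=9748/3723
t_q=9/4 → seg 1, τ=1/4; S=5+3103/3723·τ+-3878/1241·τ²+1085/3723·τ³=398519/79424

  seg 0: a=-5 b=26371/3723 c=0 d=-1939/3723
  seg 1: a=5 b=3103/3723 c=-3878/1241 d=1085/3723
  seg 2: a=3 b=-16910/3723 c=-2793/1241 d=11120/11169
  seg 3: a=-4 b=32896/3723 c=8327/1241 d=-24370/3723
  seg 4: a=5 b=9748/3723 c=-16043/1241 d=16043/3723
S(9/4) = 398519/79424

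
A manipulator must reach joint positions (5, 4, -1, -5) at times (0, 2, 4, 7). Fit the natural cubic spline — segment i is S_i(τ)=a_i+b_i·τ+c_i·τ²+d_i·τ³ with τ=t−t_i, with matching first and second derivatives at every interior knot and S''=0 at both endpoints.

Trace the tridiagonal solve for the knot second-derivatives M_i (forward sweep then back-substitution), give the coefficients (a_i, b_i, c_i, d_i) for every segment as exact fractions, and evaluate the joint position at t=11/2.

Δ: Δ0=-1/2, Δ1=-5/2, Δ2=-4/3
row 1: diag=8, rhs=-12; c'=1/4, d'=-3/2
row 2: denom=10−2·1/4=19/2; d'=(7−2·-3/2)/(19/2)=20/19
back: M2=20/19
back: M1=-3/2−1/4·20/19=-67/38
M: M0=0, M1=-67/38, M2=20/19, M3=0
seg 0: a=5, c=M0/2=0, d=(M1−M0)/(6·2)=-67/456, b=Δ0−h0·(2M0+M1)/6=5/57
seg 1: a=4, c=M1/2=-67/76, d=(M2−M1)/(6·2)=107/456, b=Δ1−h1·(2M1+M2)/6=-191/114
seg 2: a=-1, c=M2/2=10/19, d=(M3−M2)/(6·3)=-10/171, b=Δ2−h2·(2M2+M3)/6=-136/57
t_q=11/2 → seg 2, τ=3/2; S=-1+-136/57·τ+10/19·τ²+-10/171·τ³=-273/76

  seg 0: a=5 b=5/57 c=0 d=-67/456
  seg 1: a=4 b=-191/114 c=-67/76 d=107/456
  seg 2: a=-1 b=-136/57 c=10/19 d=-10/171
S(11/2) = -273/76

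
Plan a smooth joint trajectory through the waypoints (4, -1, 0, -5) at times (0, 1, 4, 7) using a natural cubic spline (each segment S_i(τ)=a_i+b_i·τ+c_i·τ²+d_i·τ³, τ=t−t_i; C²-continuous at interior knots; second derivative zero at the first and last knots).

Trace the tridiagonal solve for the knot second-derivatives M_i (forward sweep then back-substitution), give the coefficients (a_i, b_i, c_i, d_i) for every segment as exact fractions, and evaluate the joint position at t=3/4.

Δ: Δ0=-5, Δ1=1/3, Δ2=-5/3
row 1: diag=8, rhs=32; c'=3/8, d'=4
row 2: denom=12−3·3/8=87/8; d'=(-12−3·4)/(87/8)=-64/29
back: M2=-64/29
back: M1=4−3/8·-64/29=140/29
M: M0=0, M1=140/29, M2=-64/29, M3=0
seg 0: a=4, c=M0/2=0, d=(M1−M0)/(6·1)=70/87, b=Δ0−h0·(2M0+M1)/6=-505/87
seg 1: a=-1, c=M1/2=70/29, d=(M2−M1)/(6·3)=-34/87, b=Δ1−h1·(2M1+M2)/6=-295/87
seg 2: a=0, c=M2/2=-32/29, d=(M3−M2)/(6·3)=32/261, b=Δ2−h2·(2M2+M3)/6=47/87
t_q=3/4 → seg 0, τ=3/4; S=4+-505/87·τ+0·τ²+70/87·τ³=-13/928

  seg 0: a=4 b=-505/87 c=0 d=70/87
  seg 1: a=-1 b=-295/87 c=70/29 d=-34/87
  seg 2: a=0 b=47/87 c=-32/29 d=32/261
S(3/4) = -13/928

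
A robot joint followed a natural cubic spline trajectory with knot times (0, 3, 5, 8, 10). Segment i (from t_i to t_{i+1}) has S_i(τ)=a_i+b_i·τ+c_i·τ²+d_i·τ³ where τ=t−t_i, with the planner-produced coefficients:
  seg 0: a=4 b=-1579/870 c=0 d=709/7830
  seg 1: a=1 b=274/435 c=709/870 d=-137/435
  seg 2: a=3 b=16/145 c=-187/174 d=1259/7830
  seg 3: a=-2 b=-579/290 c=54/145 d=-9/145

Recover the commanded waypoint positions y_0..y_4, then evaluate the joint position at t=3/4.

y_0 = S_0(0) = a_0 = 4
y_1 = S_1(0) = a_1 = 1
y_2 = S_2(0) = a_2 = 3
y_3 = S_3(0) = a_3 = -2
y_4 = S_3(2) = -5
t_q=3/4 is in segment 0 (τ=3/4); S_0(τ)=9937/3712

y_0=4 y_1=1 y_2=3 y_3=-2 y_4=-5
S(3/4) = 9937/3712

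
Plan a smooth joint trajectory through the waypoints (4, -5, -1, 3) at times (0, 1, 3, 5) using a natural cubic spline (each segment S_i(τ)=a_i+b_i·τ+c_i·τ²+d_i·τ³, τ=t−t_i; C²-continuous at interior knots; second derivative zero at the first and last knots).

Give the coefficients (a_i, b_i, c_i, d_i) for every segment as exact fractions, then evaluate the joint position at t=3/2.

  seg 0: a=4 b=-11 c=0 d=2
  seg 1: a=-5 b=-5 c=6 d=-5/4
  seg 2: a=-1 b=4 c=-3/2 d=1/4
S(3/2) = -197/32

Δ: Δ0=-9, Δ1=2, Δ2=2
row 1: diag=6, rhs=66; c'=1/3, d'=11
row 2: denom=8−2·1/3=22/3; d'=(0−2·11)/(22/3)=-3
back: M2=-3
back: M1=11−1/3·-3=12
M: M0=0, M1=12, M2=-3, M3=0
seg 0: a=4, c=M0/2=0, d=(M1−M0)/(6·1)=2, b=Δ0−h0·(2M0+M1)/6=-11
seg 1: a=-5, c=M1/2=6, d=(M2−M1)/(6·2)=-5/4, b=Δ1−h1·(2M1+M2)/6=-5
seg 2: a=-1, c=M2/2=-3/2, d=(M3−M2)/(6·2)=1/4, b=Δ2−h2·(2M2+M3)/6=4
t_q=3/2 → seg 1, τ=1/2; S=-5+-5·τ+6·τ²+-5/4·τ³=-197/32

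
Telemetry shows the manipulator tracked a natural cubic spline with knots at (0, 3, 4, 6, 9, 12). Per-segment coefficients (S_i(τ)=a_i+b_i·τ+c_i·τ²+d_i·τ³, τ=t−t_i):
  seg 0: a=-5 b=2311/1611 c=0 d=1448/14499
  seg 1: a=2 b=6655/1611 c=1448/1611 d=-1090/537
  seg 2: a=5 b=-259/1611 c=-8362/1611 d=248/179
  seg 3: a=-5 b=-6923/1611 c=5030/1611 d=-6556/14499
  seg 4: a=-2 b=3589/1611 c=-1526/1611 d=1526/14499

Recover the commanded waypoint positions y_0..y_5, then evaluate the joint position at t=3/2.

y_0=-5 y_1=2 y_2=5 y_3=-5 y_4=-2 y_5=-1
S(3/2) = -899/358

y_0 = S_0(0) = a_0 = -5
y_1 = S_1(0) = a_1 = 2
y_2 = S_2(0) = a_2 = 5
y_3 = S_3(0) = a_3 = -5
y_4 = S_4(0) = a_4 = -2
y_5 = S_4(3) = -1
t_q=3/2 is in segment 0 (τ=3/2); S_0(τ)=-899/358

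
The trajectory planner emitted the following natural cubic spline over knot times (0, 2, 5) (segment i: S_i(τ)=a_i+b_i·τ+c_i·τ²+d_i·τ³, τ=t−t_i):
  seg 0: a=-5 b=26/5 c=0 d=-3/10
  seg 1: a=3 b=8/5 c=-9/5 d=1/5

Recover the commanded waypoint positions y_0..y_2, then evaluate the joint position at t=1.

y_0=-5 y_1=3 y_2=-3
S(1) = -1/10

y_0 = S_0(0) = a_0 = -5
y_1 = S_1(0) = a_1 = 3
y_2 = S_1(3) = -3
t_q=1 is in segment 0 (τ=1); S_0(τ)=-1/10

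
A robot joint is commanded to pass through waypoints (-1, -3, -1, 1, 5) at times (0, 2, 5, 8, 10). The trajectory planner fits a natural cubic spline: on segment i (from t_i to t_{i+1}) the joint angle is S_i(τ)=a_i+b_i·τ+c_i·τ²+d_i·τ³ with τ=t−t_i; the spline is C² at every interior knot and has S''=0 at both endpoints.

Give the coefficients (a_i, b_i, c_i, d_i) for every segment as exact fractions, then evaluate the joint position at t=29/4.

Δ: Δ0=-1, Δ1=2/3, Δ2=2/3, Δ3=2
row 1: diag=10, rhs=10; c'=3/10, d'=1
row 2: denom=12−3·3/10=111/10; d'=(0−3·1)/(111/10)=-10/37
row 3: denom=10−3·10/37=340/37; d'=(8−3·-10/37)/(340/37)=163/170
back: M3=163/170
back: M2=-10/37−10/37·163/170=-9/17
back: M1=1−3/10·-9/17=197/170
M: M0=0, M1=197/170, M2=-9/17, M3=163/170, M4=0
seg 0: a=-1, c=M0/2=0, d=(M1−M0)/(6·2)=197/2040, b=Δ0−h0·(2M0+M1)/6=-707/510
seg 1: a=-3, c=M1/2=197/340, d=(M2−M1)/(6·3)=-287/3060, b=Δ1−h1·(2M1+M2)/6=-58/255
seg 2: a=-1, c=M2/2=-9/34, d=(M3−M2)/(6·3)=253/3060, b=Δ2−h2·(2M2+M3)/6=43/60
seg 3: a=1, c=M3/2=163/340, d=(M4−M3)/(6·2)=-163/2040, b=Δ3−h3·(2M3+M4)/6=347/255
t_q=29/4 → seg 2, τ=9/4; S=-1+43/60·τ+-9/34·τ²+253/3060·τ³=4661/21760

  seg 0: a=-1 b=-707/510 c=0 d=197/2040
  seg 1: a=-3 b=-58/255 c=197/340 d=-287/3060
  seg 2: a=-1 b=43/60 c=-9/34 d=253/3060
  seg 3: a=1 b=347/255 c=163/340 d=-163/2040
S(29/4) = 4661/21760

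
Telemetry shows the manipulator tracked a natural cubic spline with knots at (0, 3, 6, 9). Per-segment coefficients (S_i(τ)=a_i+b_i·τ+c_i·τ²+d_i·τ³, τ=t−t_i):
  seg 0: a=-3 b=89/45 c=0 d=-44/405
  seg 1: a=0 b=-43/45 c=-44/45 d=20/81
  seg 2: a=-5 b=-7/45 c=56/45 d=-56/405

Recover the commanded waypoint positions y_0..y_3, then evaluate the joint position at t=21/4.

y_0 = S_0(0) = a_0 = -3
y_1 = S_1(0) = a_1 = 0
y_2 = S_2(0) = a_2 = -5
y_3 = S_2(3) = 2
t_q=21/4 is in segment 1 (τ=9/4); S_1(τ)=-343/80

y_0=-3 y_1=0 y_2=-5 y_3=2
S(21/4) = -343/80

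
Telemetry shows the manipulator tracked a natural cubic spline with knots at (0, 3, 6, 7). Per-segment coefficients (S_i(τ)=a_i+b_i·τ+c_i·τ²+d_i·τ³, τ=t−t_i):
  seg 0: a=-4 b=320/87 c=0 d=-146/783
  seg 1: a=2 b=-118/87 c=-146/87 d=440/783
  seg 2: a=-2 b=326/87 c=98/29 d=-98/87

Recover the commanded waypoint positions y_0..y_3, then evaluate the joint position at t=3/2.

y_0 = S_0(0) = a_0 = -4
y_1 = S_1(0) = a_1 = 2
y_2 = S_2(0) = a_2 = -2
y_3 = S_2(1) = 4
t_q=3/2 is in segment 0 (τ=3/2); S_0(τ)=103/116

y_0=-4 y_1=2 y_2=-2 y_3=4
S(3/2) = 103/116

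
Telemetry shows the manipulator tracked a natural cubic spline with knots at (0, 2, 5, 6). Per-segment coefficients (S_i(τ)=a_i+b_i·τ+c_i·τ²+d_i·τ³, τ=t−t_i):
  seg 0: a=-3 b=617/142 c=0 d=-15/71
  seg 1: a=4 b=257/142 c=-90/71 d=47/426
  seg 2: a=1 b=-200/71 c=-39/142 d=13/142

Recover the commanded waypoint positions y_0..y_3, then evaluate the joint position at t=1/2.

y_0=-3 y_1=4 y_2=1 y_3=-2
S(1/2) = -485/568

y_0 = S_0(0) = a_0 = -3
y_1 = S_1(0) = a_1 = 4
y_2 = S_2(0) = a_2 = 1
y_3 = S_2(1) = -2
t_q=1/2 is in segment 0 (τ=1/2); S_0(τ)=-485/568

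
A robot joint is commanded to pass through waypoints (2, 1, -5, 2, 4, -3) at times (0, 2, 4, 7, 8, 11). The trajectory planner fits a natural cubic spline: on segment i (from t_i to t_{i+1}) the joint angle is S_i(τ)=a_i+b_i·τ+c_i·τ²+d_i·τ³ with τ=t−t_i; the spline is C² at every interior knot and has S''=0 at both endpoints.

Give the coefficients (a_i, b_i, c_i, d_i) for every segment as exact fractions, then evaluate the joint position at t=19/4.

Δ: Δ0=-1/2, Δ1=-3, Δ2=7/3, Δ3=2, Δ4=-7/3
row 1: diag=8, rhs=-15; c'=1/4, d'=-15/8
row 2: denom=10−2·1/4=19/2; d'=(32−2·-15/8)/(19/2)=143/38
row 3: denom=8−3·6/19=134/19; d'=(-2−3·143/38)/(134/19)=-505/268
row 4: denom=8−1·19/134=1053/134; d'=(-26−1·-505/268)/(1053/134)=-6463/2106
back: M4=-6463/2106
back: M3=-505/268−19/134·-6463/2106=-1526/1053
back: M2=143/38−6/19·-1526/1053=2963/702
back: M1=-15/8−1/4·2963/702=-2057/702
M: M0=0, M1=-2057/702, M2=2963/702, M3=-1526/1053, M4=-6463/2106, M5=0
seg 0: a=2, c=M0/2=0, d=(M1−M0)/(6·2)=-2057/8424, b=Δ0−h0·(2M0+M1)/6=502/1053
seg 1: a=1, c=M1/2=-2057/1404, d=(M2−M1)/(6·2)=1255/2106, b=Δ1−h1·(2M1+M2)/6=-5167/2106
seg 2: a=-5, c=M2/2=2963/1404, d=(M3−M2)/(6·3)=-11941/37908, b=Δ2−h2·(2M2+M3)/6=-2449/2106
seg 3: a=2, c=M3/2=-763/1053, d=(M4−M3)/(6·1)=-379/1404, b=Δ3−h3·(2M3+M4)/6=12613/4212
seg 4: a=4, c=M4/2=-6463/4212, d=(M5−M4)/(6·3)=6463/37908, b=Δ4−h4·(2M4+M5)/6=1549/2106
t_q=19/4 → seg 2, τ=3/4; S=-5+-2449/2106·τ+2963/1404·τ²+-11941/37908·τ³=-144307/29952

  seg 0: a=2 b=502/1053 c=0 d=-2057/8424
  seg 1: a=1 b=-5167/2106 c=-2057/1404 d=1255/2106
  seg 2: a=-5 b=-2449/2106 c=2963/1404 d=-11941/37908
  seg 3: a=2 b=12613/4212 c=-763/1053 d=-379/1404
  seg 4: a=4 b=1549/2106 c=-6463/4212 d=6463/37908
S(19/4) = -144307/29952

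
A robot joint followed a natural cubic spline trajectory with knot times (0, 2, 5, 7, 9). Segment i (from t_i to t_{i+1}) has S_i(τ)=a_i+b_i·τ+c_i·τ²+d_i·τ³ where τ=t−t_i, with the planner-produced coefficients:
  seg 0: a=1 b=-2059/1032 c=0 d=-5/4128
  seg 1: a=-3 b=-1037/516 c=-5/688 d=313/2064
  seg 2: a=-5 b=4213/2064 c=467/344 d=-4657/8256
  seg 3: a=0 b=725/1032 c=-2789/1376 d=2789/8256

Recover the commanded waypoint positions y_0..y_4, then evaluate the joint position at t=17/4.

y_0 = S_0(0) = a_0 = 1
y_1 = S_1(0) = a_1 = -3
y_2 = S_2(0) = a_2 = -5
y_3 = S_3(0) = a_3 = 0
y_4 = S_3(2) = -4
t_q=17/4 is in segment 1 (τ=9/4); S_1(τ)=-256761/44032

y_0=1 y_1=-3 y_2=-5 y_3=0 y_4=-4
S(17/4) = -256761/44032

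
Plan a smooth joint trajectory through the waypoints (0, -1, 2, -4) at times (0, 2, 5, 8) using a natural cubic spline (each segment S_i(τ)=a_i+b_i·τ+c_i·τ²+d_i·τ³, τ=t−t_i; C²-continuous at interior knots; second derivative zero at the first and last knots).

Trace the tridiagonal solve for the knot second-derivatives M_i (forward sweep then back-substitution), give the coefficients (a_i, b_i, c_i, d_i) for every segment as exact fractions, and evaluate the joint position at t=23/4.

Δ: Δ0=-1/2, Δ1=1, Δ2=-2
row 1: diag=10, rhs=9; c'=3/10, d'=9/10
row 2: denom=12−3·3/10=111/10; d'=(-18−3·9/10)/(111/10)=-69/37
back: M2=-69/37
back: M1=9/10−3/10·-69/37=54/37
M: M0=0, M1=54/37, M2=-69/37, M3=0
seg 0: a=0, c=M0/2=0, d=(M1−M0)/(6·2)=9/74, b=Δ0−h0·(2M0+M1)/6=-73/74
seg 1: a=-1, c=M1/2=27/37, d=(M2−M1)/(6·3)=-41/222, b=Δ1−h1·(2M1+M2)/6=35/74
seg 2: a=2, c=M2/2=-69/74, d=(M3−M2)/(6·3)=23/222, b=Δ2−h2·(2M2+M3)/6=-5/37
t_q=23/4 → seg 2, τ=3/4; S=2+-5/37·τ+-69/74·τ²+23/222·τ³=6715/4736

  seg 0: a=0 b=-73/74 c=0 d=9/74
  seg 1: a=-1 b=35/74 c=27/37 d=-41/222
  seg 2: a=2 b=-5/37 c=-69/74 d=23/222
S(23/4) = 6715/4736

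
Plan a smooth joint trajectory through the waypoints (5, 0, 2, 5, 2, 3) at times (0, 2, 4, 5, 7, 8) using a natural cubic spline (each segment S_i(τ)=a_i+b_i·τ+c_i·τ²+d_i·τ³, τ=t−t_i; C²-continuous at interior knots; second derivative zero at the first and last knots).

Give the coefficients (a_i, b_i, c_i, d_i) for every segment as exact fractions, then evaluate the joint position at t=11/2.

  seg 0: a=5 b=-127/40 c=0 d=27/160
  seg 1: a=0 b=-23/20 c=81/80 d=1/32
  seg 2: a=2 b=131/40 c=6/5 d=-59/40
  seg 3: a=5 b=5/4 c=-129/40 d=37/40
  seg 4: a=2 b=-11/20 c=93/40 d=-31/40
S(11/2) = 1579/320

Δ: Δ0=-5/2, Δ1=1, Δ2=3, Δ3=-3/2, Δ4=1
row 1: diag=8, rhs=21; c'=1/4, d'=21/8
row 2: denom=6−2·1/4=11/2; d'=(12−2·21/8)/(11/2)=27/22
row 3: denom=6−1·2/11=64/11; d'=(-27−1·27/22)/(64/11)=-621/128
row 4: denom=6−2·11/32=85/16; d'=(15−2·-621/128)/(85/16)=93/20
back: M4=93/20
back: M3=-621/128−11/32·93/20=-129/20
back: M2=27/22−2/11·-129/20=12/5
back: M1=21/8−1/4·12/5=81/40
M: M0=0, M1=81/40, M2=12/5, M3=-129/20, M4=93/20, M5=0
seg 0: a=5, c=M0/2=0, d=(M1−M0)/(6·2)=27/160, b=Δ0−h0·(2M0+M1)/6=-127/40
seg 1: a=0, c=M1/2=81/80, d=(M2−M1)/(6·2)=1/32, b=Δ1−h1·(2M1+M2)/6=-23/20
seg 2: a=2, c=M2/2=6/5, d=(M3−M2)/(6·1)=-59/40, b=Δ2−h2·(2M2+M3)/6=131/40
seg 3: a=5, c=M3/2=-129/40, d=(M4−M3)/(6·2)=37/40, b=Δ3−h3·(2M3+M4)/6=5/4
seg 4: a=2, c=M4/2=93/40, d=(M5−M4)/(6·1)=-31/40, b=Δ4−h4·(2M4+M5)/6=-11/20
t_q=11/2 → seg 3, τ=1/2; S=5+5/4·τ+-129/40·τ²+37/40·τ³=1579/320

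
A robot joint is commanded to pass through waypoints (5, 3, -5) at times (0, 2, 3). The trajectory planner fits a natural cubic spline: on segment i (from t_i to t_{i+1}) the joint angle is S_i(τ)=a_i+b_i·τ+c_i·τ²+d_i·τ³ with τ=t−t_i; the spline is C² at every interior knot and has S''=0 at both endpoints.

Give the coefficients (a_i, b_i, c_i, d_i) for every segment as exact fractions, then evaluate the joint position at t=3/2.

  seg 0: a=5 b=4/3 c=0 d=-7/12
  seg 1: a=3 b=-17/3 c=-7/2 d=7/6
S(3/2) = 161/32

Δ: Δ0=-1, Δ1=-8
row 1: diag=6, rhs=-42; c'=1/6, d'=-7
back: M1=-7
M: M0=0, M1=-7, M2=0
seg 0: a=5, c=M0/2=0, d=(M1−M0)/(6·2)=-7/12, b=Δ0−h0·(2M0+M1)/6=4/3
seg 1: a=3, c=M1/2=-7/2, d=(M2−M1)/(6·1)=7/6, b=Δ1−h1·(2M1+M2)/6=-17/3
t_q=3/2 → seg 0, τ=3/2; S=5+4/3·τ+0·τ²+-7/12·τ³=161/32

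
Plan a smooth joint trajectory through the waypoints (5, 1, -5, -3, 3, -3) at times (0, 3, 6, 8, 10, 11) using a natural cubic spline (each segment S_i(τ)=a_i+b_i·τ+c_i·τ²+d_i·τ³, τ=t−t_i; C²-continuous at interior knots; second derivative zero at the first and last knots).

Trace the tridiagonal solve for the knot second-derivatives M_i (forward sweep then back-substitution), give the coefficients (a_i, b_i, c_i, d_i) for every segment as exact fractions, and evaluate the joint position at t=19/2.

Δ: Δ0=-4/3, Δ1=-2, Δ2=1, Δ3=3, Δ4=-6
row 1: diag=12, rhs=-4; c'=1/4, d'=-1/3
row 2: denom=10−3·1/4=37/4; d'=(18−3·-1/3)/(37/4)=76/37
row 3: denom=8−2·8/37=280/37; d'=(12−2·76/37)/(280/37)=73/70
row 4: denom=6−2·37/140=383/70; d'=(-54−2·73/70)/(383/70)=-3926/383
back: M4=-3926/383
back: M3=73/70−37/140·-3926/383=1437/383
back: M2=76/37−8/37·1437/383=476/383
back: M1=-1/3−1/4·476/383=-740/1149
M: M0=0, M1=-740/1149, M2=476/383, M3=1437/383, M4=-3926/383, M5=0
seg 0: a=5, c=M0/2=0, d=(M1−M0)/(6·3)=-370/10341, b=Δ0−h0·(2M0+M1)/6=-1162/1149
seg 1: a=1, c=M1/2=-370/1149, d=(M2−M1)/(6·3)=1084/10341, b=Δ1−h1·(2M1+M2)/6=-2272/1149
seg 2: a=-5, c=M2/2=238/383, d=(M3−M2)/(6·2)=961/4596, b=Δ2−h2·(2M2+M3)/6=-1240/1149
seg 3: a=-3, c=M3/2=1437/766, d=(M4−M3)/(6·2)=-5363/4596, b=Δ3−h3·(2M3+M4)/6=4499/1149
seg 4: a=3, c=M4/2=-1963/383, d=(M5−M4)/(6·1)=1963/1149, b=Δ4−h4·(2M4+M5)/6=-2968/1149
t_q=19/2 → seg 3, τ=3/2; S=-3+4499/1149·τ+1437/766·τ²+-5363/4596·τ³=38681/12256

  seg 0: a=5 b=-1162/1149 c=0 d=-370/10341
  seg 1: a=1 b=-2272/1149 c=-370/1149 d=1084/10341
  seg 2: a=-5 b=-1240/1149 c=238/383 d=961/4596
  seg 3: a=-3 b=4499/1149 c=1437/766 d=-5363/4596
  seg 4: a=3 b=-2968/1149 c=-1963/383 d=1963/1149
S(19/2) = 38681/12256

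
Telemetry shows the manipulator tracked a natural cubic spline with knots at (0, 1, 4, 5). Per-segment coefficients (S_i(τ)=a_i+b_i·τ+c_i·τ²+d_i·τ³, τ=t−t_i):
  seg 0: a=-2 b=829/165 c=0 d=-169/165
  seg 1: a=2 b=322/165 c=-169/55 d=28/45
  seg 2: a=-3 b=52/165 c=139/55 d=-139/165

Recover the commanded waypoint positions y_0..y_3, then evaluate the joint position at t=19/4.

y_0=-2 y_1=2 y_2=-3 y_3=-1
S(19/4) = -1195/704

y_0 = S_0(0) = a_0 = -2
y_1 = S_1(0) = a_1 = 2
y_2 = S_2(0) = a_2 = -3
y_3 = S_2(1) = -1
t_q=19/4 is in segment 2 (τ=3/4); S_2(τ)=-1195/704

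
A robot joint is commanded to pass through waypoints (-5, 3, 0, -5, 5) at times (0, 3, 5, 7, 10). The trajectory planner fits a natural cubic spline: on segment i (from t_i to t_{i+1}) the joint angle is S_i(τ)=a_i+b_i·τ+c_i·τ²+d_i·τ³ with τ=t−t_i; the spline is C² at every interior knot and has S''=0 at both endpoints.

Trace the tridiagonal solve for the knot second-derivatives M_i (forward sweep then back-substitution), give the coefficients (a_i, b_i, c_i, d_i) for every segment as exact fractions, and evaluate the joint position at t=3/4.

Δ: Δ0=8/3, Δ1=-3/2, Δ2=-5/2, Δ3=10/3
row 1: diag=10, rhs=-25; c'=1/5, d'=-5/2
row 2: denom=8−2·1/5=38/5; d'=(-6−2·-5/2)/(38/5)=-5/38
row 3: denom=10−2·5/19=180/19; d'=(35−2·-5/38)/(180/19)=67/18
back: M3=67/18
back: M2=-5/38−5/19·67/18=-10/9
back: M1=-5/2−1/5·-10/9=-41/18
M: M0=0, M1=-41/18, M2=-10/9, M3=67/18, M4=0
seg 0: a=-5, c=M0/2=0, d=(M1−M0)/(6·3)=-41/324, b=Δ0−h0·(2M0+M1)/6=137/36
seg 1: a=3, c=M1/2=-41/36, d=(M2−M1)/(6·2)=7/72, b=Δ1−h1·(2M1+M2)/6=7/18
seg 2: a=0, c=M2/2=-5/9, d=(M3−M2)/(6·2)=29/72, b=Δ2−h2·(2M2+M3)/6=-3
seg 3: a=-5, c=M3/2=67/36, d=(M4−M3)/(6·3)=-67/324, b=Δ3−h3·(2M3+M4)/6=-7/18
t_q=3/4 → seg 0, τ=3/4; S=-5+137/36·τ+0·τ²+-41/324·τ³=-563/256

  seg 0: a=-5 b=137/36 c=0 d=-41/324
  seg 1: a=3 b=7/18 c=-41/36 d=7/72
  seg 2: a=0 b=-3 c=-5/9 d=29/72
  seg 3: a=-5 b=-7/18 c=67/36 d=-67/324
S(3/4) = -563/256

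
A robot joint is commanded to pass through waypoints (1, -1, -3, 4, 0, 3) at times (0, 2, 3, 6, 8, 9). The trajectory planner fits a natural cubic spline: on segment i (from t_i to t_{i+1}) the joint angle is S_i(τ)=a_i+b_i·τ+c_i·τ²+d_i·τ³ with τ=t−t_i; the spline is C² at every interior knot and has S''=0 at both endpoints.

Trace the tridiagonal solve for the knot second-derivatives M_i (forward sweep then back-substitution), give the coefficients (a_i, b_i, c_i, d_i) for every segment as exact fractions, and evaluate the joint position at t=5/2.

  seg 0: a=1 b=-614/1731 c=0 d=-1117/6924
  seg 1: a=-1 b=-3965/1731 c=-1117/1154 d=4357/3462
  seg 2: a=-3 b=-1561/3462 c=1620/577 d=-723/1154
  seg 3: a=4 b=-902/1731 c=-3267/1154 d=7241/6924
  seg 4: a=0 b=1219/1731 c=1987/577 d=-1987/1731
S(5/2) = -20587/9232

Δ: Δ0=-1, Δ1=-2, Δ2=7/3, Δ3=-2, Δ4=3
row 1: diag=6, rhs=-6; c'=1/6, d'=-1
row 2: denom=8−1·1/6=47/6; d'=(26−1·-1)/(47/6)=162/47
row 3: denom=10−3·18/47=416/47; d'=(-26−3·162/47)/(416/47)=-427/104
row 4: denom=6−2·47/208=577/104; d'=(30−2·-427/104)/(577/104)=3974/577
back: M4=3974/577
back: M3=-427/104−47/208·3974/577=-3267/577
back: M2=162/47−18/47·-3267/577=3240/577
back: M1=-1−1/6·3240/577=-1117/577
M: M0=0, M1=-1117/577, M2=3240/577, M3=-3267/577, M4=3974/577, M5=0
seg 0: a=1, c=M0/2=0, d=(M1−M0)/(6·2)=-1117/6924, b=Δ0−h0·(2M0+M1)/6=-614/1731
seg 1: a=-1, c=M1/2=-1117/1154, d=(M2−M1)/(6·1)=4357/3462, b=Δ1−h1·(2M1+M2)/6=-3965/1731
seg 2: a=-3, c=M2/2=1620/577, d=(M3−M2)/(6·3)=-723/1154, b=Δ2−h2·(2M2+M3)/6=-1561/3462
seg 3: a=4, c=M3/2=-3267/1154, d=(M4−M3)/(6·2)=7241/6924, b=Δ3−h3·(2M3+M4)/6=-902/1731
seg 4: a=0, c=M4/2=1987/577, d=(M5−M4)/(6·1)=-1987/1731, b=Δ4−h4·(2M4+M5)/6=1219/1731
t_q=5/2 → seg 1, τ=1/2; S=-1+-3965/1731·τ+-1117/1154·τ²+4357/3462·τ³=-20587/9232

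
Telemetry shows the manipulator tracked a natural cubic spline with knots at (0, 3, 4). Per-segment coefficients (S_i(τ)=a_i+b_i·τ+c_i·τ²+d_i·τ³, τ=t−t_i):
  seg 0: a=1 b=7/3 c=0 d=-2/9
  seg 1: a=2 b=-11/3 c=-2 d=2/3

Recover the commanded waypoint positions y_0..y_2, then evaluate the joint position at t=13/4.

y_0 = S_0(0) = a_0 = 1
y_1 = S_1(0) = a_1 = 2
y_2 = S_1(1) = -3
t_q=13/4 is in segment 1 (τ=1/4); S_1(τ)=31/32

y_0=1 y_1=2 y_2=-3
S(13/4) = 31/32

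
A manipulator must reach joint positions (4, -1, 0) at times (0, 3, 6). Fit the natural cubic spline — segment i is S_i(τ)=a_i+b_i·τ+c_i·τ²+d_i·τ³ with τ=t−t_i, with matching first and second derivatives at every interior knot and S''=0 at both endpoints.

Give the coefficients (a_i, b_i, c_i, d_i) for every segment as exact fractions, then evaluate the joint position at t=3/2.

Δ: Δ0=-5/3, Δ1=1/3
row 1: diag=12, rhs=12; c'=1/4, d'=1
back: M1=1
M: M0=0, M1=1, M2=0
seg 0: a=4, c=M0/2=0, d=(M1−M0)/(6·3)=1/18, b=Δ0−h0·(2M0+M1)/6=-13/6
seg 1: a=-1, c=M1/2=1/2, d=(M2−M1)/(6·3)=-1/18, b=Δ1−h1·(2M1+M2)/6=-2/3
t_q=3/2 → seg 0, τ=3/2; S=4+-13/6·τ+0·τ²+1/18·τ³=15/16

  seg 0: a=4 b=-13/6 c=0 d=1/18
  seg 1: a=-1 b=-2/3 c=1/2 d=-1/18
S(3/2) = 15/16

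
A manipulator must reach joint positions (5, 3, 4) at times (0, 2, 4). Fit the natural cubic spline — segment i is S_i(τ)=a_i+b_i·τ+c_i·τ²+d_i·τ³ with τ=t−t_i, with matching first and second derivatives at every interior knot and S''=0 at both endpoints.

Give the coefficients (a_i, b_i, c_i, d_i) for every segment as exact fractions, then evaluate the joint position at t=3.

Δ: Δ0=-1, Δ1=1/2
row 1: diag=8, rhs=9; c'=1/4, d'=9/8
back: M1=9/8
M: M0=0, M1=9/8, M2=0
seg 0: a=5, c=M0/2=0, d=(M1−M0)/(6·2)=3/32, b=Δ0−h0·(2M0+M1)/6=-11/8
seg 1: a=3, c=M1/2=9/16, d=(M2−M1)/(6·2)=-3/32, b=Δ1−h1·(2M1+M2)/6=-1/4
t_q=3 → seg 1, τ=1; S=3+-1/4·τ+9/16·τ²+-3/32·τ³=103/32

  seg 0: a=5 b=-11/8 c=0 d=3/32
  seg 1: a=3 b=-1/4 c=9/16 d=-3/32
S(3) = 103/32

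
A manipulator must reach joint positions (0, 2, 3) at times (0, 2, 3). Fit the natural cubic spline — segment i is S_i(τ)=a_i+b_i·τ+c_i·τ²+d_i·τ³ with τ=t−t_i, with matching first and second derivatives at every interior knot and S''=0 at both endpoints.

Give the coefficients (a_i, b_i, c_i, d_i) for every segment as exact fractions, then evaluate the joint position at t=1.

  seg 0: a=0 b=1 c=0 d=0
  seg 1: a=2 b=1 c=0 d=0
S(1) = 1

Δ: Δ0=1, Δ1=1
row 1: diag=6, rhs=0; c'=1/6, d'=0
back: M1=0
M: M0=0, M1=0, M2=0
seg 0: a=0, c=M0/2=0, d=(M1−M0)/(6·2)=0, b=Δ0−h0·(2M0+M1)/6=1
seg 1: a=2, c=M1/2=0, d=(M2−M1)/(6·1)=0, b=Δ1−h1·(2M1+M2)/6=1
t_q=1 → seg 0, τ=1; S=0+1·τ+0·τ²+0·τ³=1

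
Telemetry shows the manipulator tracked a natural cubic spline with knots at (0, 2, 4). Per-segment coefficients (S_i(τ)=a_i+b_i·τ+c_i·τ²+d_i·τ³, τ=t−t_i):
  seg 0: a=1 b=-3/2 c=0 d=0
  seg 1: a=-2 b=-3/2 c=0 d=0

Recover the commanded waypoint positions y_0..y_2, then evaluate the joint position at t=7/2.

y_0 = S_0(0) = a_0 = 1
y_1 = S_1(0) = a_1 = -2
y_2 = S_1(2) = -5
t_q=7/2 is in segment 1 (τ=3/2); S_1(τ)=-17/4

y_0=1 y_1=-2 y_2=-5
S(7/2) = -17/4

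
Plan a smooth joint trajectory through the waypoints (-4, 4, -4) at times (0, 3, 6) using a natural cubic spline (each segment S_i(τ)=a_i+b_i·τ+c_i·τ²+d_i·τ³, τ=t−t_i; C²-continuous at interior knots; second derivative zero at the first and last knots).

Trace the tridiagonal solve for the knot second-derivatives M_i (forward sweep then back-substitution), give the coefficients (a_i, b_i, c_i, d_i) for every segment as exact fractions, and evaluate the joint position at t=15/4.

Δ: Δ0=8/3, Δ1=-8/3
row 1: diag=12, rhs=-32; c'=1/4, d'=-8/3
back: M1=-8/3
M: M0=0, M1=-8/3, M2=0
seg 0: a=-4, c=M0/2=0, d=(M1−M0)/(6·3)=-4/27, b=Δ0−h0·(2M0+M1)/6=4
seg 1: a=4, c=M1/2=-4/3, d=(M2−M1)/(6·3)=4/27, b=Δ1−h1·(2M1+M2)/6=0
t_q=15/4 → seg 1, τ=3/4; S=4+0·τ+-4/3·τ²+4/27·τ³=53/16

  seg 0: a=-4 b=4 c=0 d=-4/27
  seg 1: a=4 b=0 c=-4/3 d=4/27
S(15/4) = 53/16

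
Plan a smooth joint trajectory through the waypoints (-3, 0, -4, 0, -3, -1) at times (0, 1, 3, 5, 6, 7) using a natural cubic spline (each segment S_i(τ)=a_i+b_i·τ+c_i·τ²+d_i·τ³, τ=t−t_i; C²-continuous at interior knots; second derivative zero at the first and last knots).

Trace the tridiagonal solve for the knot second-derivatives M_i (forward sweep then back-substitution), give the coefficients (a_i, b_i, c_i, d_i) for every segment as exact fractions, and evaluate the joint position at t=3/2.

  seg 0: a=-3 b=968/229 c=0 d=-281/229
  seg 1: a=0 b=125/229 c=-843/229 d=1103/916
  seg 2: a=-4 b=62/229 c=1623/458 d=-1227/916
  seg 3: a=0 b=-373/229 c=-1029/229 d=715/229
  seg 4: a=-3 b=-286/229 c=1116/229 d=-372/229
S(3/2) = -3641/7328

Δ: Δ0=3, Δ1=-2, Δ2=2, Δ3=-3, Δ4=2
row 1: diag=6, rhs=-30; c'=1/3, d'=-5
row 2: denom=8−2·1/3=22/3; d'=(24−2·-5)/(22/3)=51/11
row 3: denom=6−2·3/11=60/11; d'=(-30−2·51/11)/(60/11)=-36/5
row 4: denom=4−1·11/60=229/60; d'=(30−1·-36/5)/(229/60)=2232/229
back: M4=2232/229
back: M3=-36/5−11/60·2232/229=-2058/229
back: M2=51/11−3/11·-2058/229=1623/229
back: M1=-5−1/3·1623/229=-1686/229
M: M0=0, M1=-1686/229, M2=1623/229, M3=-2058/229, M4=2232/229, M5=0
seg 0: a=-3, c=M0/2=0, d=(M1−M0)/(6·1)=-281/229, b=Δ0−h0·(2M0+M1)/6=968/229
seg 1: a=0, c=M1/2=-843/229, d=(M2−M1)/(6·2)=1103/916, b=Δ1−h1·(2M1+M2)/6=125/229
seg 2: a=-4, c=M2/2=1623/458, d=(M3−M2)/(6·2)=-1227/916, b=Δ2−h2·(2M2+M3)/6=62/229
seg 3: a=0, c=M3/2=-1029/229, d=(M4−M3)/(6·1)=715/229, b=Δ3−h3·(2M3+M4)/6=-373/229
seg 4: a=-3, c=M4/2=1116/229, d=(M5−M4)/(6·1)=-372/229, b=Δ4−h4·(2M4+M5)/6=-286/229
t_q=3/2 → seg 1, τ=1/2; S=0+125/229·τ+-843/229·τ²+1103/916·τ³=-3641/7328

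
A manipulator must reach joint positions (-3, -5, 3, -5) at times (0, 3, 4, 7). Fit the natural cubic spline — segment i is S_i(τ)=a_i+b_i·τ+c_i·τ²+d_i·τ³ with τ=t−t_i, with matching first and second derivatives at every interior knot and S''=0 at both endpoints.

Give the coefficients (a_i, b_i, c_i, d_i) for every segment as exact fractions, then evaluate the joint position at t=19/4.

Δ: Δ0=-2/3, Δ1=8, Δ2=-8/3
row 1: diag=8, rhs=52; c'=1/8, d'=13/2
row 2: denom=8−1·1/8=63/8; d'=(-64−1·13/2)/(63/8)=-188/21
back: M2=-188/21
back: M1=13/2−1/8·-188/21=160/21
M: M0=0, M1=160/21, M2=-188/21, M3=0
seg 0: a=-3, c=M0/2=0, d=(M1−M0)/(6·3)=80/189, b=Δ0−h0·(2M0+M1)/6=-94/21
seg 1: a=-5, c=M1/2=80/21, d=(M2−M1)/(6·1)=-58/21, b=Δ1−h1·(2M1+M2)/6=146/21
seg 2: a=3, c=M2/2=-94/21, d=(M3−M2)/(6·3)=94/189, b=Δ2−h2·(2M2+M3)/6=44/7
t_q=19/4 → seg 2, τ=3/4; S=3+44/7·τ+-94/21·τ²+94/189·τ³=173/32

  seg 0: a=-3 b=-94/21 c=0 d=80/189
  seg 1: a=-5 b=146/21 c=80/21 d=-58/21
  seg 2: a=3 b=44/7 c=-94/21 d=94/189
S(19/4) = 173/32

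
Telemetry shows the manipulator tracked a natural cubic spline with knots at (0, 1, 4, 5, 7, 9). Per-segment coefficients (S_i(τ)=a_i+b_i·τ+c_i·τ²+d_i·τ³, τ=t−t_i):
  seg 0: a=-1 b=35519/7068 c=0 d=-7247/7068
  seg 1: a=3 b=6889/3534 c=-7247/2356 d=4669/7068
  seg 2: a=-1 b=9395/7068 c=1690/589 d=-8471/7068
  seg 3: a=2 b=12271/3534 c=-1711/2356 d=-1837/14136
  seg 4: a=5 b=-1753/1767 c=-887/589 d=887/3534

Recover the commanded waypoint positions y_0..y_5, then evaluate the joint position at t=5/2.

y_0=-1 y_1=3 y_2=-1 y_3=2 y_4=5 y_5=-1
S(5/2) = 23231/18848

y_0 = S_0(0) = a_0 = -1
y_1 = S_1(0) = a_1 = 3
y_2 = S_2(0) = a_2 = -1
y_3 = S_3(0) = a_3 = 2
y_4 = S_4(0) = a_4 = 5
y_5 = S_4(2) = -1
t_q=5/2 is in segment 1 (τ=3/2); S_1(τ)=23231/18848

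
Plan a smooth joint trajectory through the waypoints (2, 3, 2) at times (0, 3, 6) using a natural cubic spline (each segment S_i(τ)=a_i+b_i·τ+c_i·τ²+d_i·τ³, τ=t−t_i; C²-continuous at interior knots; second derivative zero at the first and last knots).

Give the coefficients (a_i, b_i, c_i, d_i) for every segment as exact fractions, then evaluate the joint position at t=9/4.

Δ: Δ0=1/3, Δ1=-1/3
row 1: diag=12, rhs=-4; c'=1/4, d'=-1/3
back: M1=-1/3
M: M0=0, M1=-1/3, M2=0
seg 0: a=2, c=M0/2=0, d=(M1−M0)/(6·3)=-1/54, b=Δ0−h0·(2M0+M1)/6=1/2
seg 1: a=3, c=M1/2=-1/6, d=(M2−M1)/(6·3)=1/54, b=Δ1−h1·(2M1+M2)/6=0
t_q=9/4 → seg 0, τ=9/4; S=2+1/2·τ+0·τ²+-1/54·τ³=373/128

  seg 0: a=2 b=1/2 c=0 d=-1/54
  seg 1: a=3 b=0 c=-1/6 d=1/54
S(9/4) = 373/128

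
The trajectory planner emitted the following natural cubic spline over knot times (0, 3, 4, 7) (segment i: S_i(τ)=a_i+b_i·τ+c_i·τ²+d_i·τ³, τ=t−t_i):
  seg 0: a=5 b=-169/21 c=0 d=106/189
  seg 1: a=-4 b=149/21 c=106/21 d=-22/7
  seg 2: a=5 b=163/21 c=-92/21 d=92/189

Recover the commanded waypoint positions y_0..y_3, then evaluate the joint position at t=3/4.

y_0 = S_0(0) = a_0 = 5
y_1 = S_1(0) = a_1 = -4
y_2 = S_2(0) = a_2 = 5
y_3 = S_2(3) = 2
t_q=3/4 is in segment 0 (τ=3/4); S_0(τ)=-179/224

y_0=5 y_1=-4 y_2=5 y_3=2
S(3/4) = -179/224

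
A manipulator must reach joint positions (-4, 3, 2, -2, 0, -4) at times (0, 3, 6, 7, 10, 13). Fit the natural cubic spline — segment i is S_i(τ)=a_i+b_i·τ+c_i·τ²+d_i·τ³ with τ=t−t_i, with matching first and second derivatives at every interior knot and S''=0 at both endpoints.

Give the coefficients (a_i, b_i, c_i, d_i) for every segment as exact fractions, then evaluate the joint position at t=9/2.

  seg 0: a=-4 b=2152/825 c=0 d=-227/7425
  seg 1: a=3 b=1471/825 c=-227/825 d=-71/495
  seg 2: a=2 b=-3086/825 c=-1292/825 d=98/75
  seg 3: a=-2 b=-812/275 c=1942/825 d=-568/1485
  seg 4: a=0 b=232/275 c=-898/825 d=898/7425
S(9/2) = 10057/2200

Δ: Δ0=7/3, Δ1=-1/3, Δ2=-4, Δ3=2/3, Δ4=-4/3
row 1: diag=12, rhs=-16; c'=1/4, d'=-4/3
row 2: denom=8−3·1/4=29/4; d'=(-22−3·-4/3)/(29/4)=-72/29
row 3: denom=8−1·4/29=228/29; d'=(28−1·-72/29)/(228/29)=221/57
row 4: denom=12−3·29/76=825/76; d'=(-12−3·221/57)/(825/76)=-1796/825
back: M4=-1796/825
back: M3=221/57−29/76·-1796/825=3884/825
back: M2=-72/29−4/29·3884/825=-2584/825
back: M1=-4/3−1/4·-2584/825=-454/825
M: M0=0, M1=-454/825, M2=-2584/825, M3=3884/825, M4=-1796/825, M5=0
seg 0: a=-4, c=M0/2=0, d=(M1−M0)/(6·3)=-227/7425, b=Δ0−h0·(2M0+M1)/6=2152/825
seg 1: a=3, c=M1/2=-227/825, d=(M2−M1)/(6·3)=-71/495, b=Δ1−h1·(2M1+M2)/6=1471/825
seg 2: a=2, c=M2/2=-1292/825, d=(M3−M2)/(6·1)=98/75, b=Δ2−h2·(2M2+M3)/6=-3086/825
seg 3: a=-2, c=M3/2=1942/825, d=(M4−M3)/(6·3)=-568/1485, b=Δ3−h3·(2M3+M4)/6=-812/275
seg 4: a=0, c=M4/2=-898/825, d=(M5−M4)/(6·3)=898/7425, b=Δ4−h4·(2M4+M5)/6=232/275
t_q=9/2 → seg 1, τ=3/2; S=3+1471/825·τ+-227/825·τ²+-71/495·τ³=10057/2200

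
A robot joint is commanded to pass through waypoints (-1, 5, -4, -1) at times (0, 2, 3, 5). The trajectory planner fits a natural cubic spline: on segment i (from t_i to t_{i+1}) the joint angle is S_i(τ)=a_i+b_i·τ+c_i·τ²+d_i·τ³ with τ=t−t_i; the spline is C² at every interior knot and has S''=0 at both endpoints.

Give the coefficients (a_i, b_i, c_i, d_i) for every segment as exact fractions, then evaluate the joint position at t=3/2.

Δ: Δ0=3, Δ1=-9, Δ2=3/2
row 1: diag=6, rhs=-72; c'=1/6, d'=-12
row 2: denom=6−1·1/6=35/6; d'=(63−1·-12)/(35/6)=90/7
back: M2=90/7
back: M1=-12−1/6·90/7=-99/7
M: M0=0, M1=-99/7, M2=90/7, M3=0
seg 0: a=-1, c=M0/2=0, d=(M1−M0)/(6·2)=-33/28, b=Δ0−h0·(2M0+M1)/6=54/7
seg 1: a=5, c=M1/2=-99/14, d=(M2−M1)/(6·1)=9/2, b=Δ1−h1·(2M1+M2)/6=-45/7
seg 2: a=-4, c=M2/2=45/7, d=(M3−M2)/(6·2)=-15/14, b=Δ2−h2·(2M2+M3)/6=-99/14
t_q=3/2 → seg 0, τ=3/2; S=-1+54/7·τ+0·τ²+-33/28·τ³=211/32

  seg 0: a=-1 b=54/7 c=0 d=-33/28
  seg 1: a=5 b=-45/7 c=-99/14 d=9/2
  seg 2: a=-4 b=-99/14 c=45/7 d=-15/14
S(3/2) = 211/32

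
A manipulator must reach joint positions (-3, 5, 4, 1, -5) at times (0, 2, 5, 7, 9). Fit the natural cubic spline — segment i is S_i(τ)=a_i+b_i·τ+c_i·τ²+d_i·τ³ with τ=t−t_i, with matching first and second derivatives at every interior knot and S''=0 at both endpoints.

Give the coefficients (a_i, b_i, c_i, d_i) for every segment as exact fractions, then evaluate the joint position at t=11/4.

  seg 0: a=-3 b=5059/1032 c=0 d=-931/4128
  seg 1: a=5 b=1133/516 c=-931/688 d=117/688
  seg 2: a=4 b=-2749/2064 c=61/344 d=-1079/8256
  seg 3: a=1 b=-2261/1032 c=-835/1376 d=835/8256
S(11/4) = 262315/44032

Δ: Δ0=4, Δ1=-1/3, Δ2=-3/2, Δ3=-3
row 1: diag=10, rhs=-26; c'=3/10, d'=-13/5
row 2: denom=10−3·3/10=91/10; d'=(-7−3·-13/5)/(91/10)=8/91
row 3: denom=8−2·20/91=688/91; d'=(-9−2·8/91)/(688/91)=-835/688
back: M3=-835/688
back: M2=8/91−20/91·-835/688=61/172
back: M1=-13/5−3/10·61/172=-931/344
M: M0=0, M1=-931/344, M2=61/172, M3=-835/688, M4=0
seg 0: a=-3, c=M0/2=0, d=(M1−M0)/(6·2)=-931/4128, b=Δ0−h0·(2M0+M1)/6=5059/1032
seg 1: a=5, c=M1/2=-931/688, d=(M2−M1)/(6·3)=117/688, b=Δ1−h1·(2M1+M2)/6=1133/516
seg 2: a=4, c=M2/2=61/344, d=(M3−M2)/(6·2)=-1079/8256, b=Δ2−h2·(2M2+M3)/6=-2749/2064
seg 3: a=1, c=M3/2=-835/1376, d=(M4−M3)/(6·2)=835/8256, b=Δ3−h3·(2M3+M4)/6=-2261/1032
t_q=11/4 → seg 1, τ=3/4; S=5+1133/516·τ+-931/688·τ²+117/688·τ³=262315/44032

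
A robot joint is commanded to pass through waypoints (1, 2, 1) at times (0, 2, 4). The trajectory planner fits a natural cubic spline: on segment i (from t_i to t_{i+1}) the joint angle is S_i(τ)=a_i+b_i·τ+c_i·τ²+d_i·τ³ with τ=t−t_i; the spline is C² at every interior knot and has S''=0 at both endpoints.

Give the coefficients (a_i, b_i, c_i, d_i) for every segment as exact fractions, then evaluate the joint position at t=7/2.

Δ: Δ0=1/2, Δ1=-1/2
row 1: diag=8, rhs=-6; c'=1/4, d'=-3/4
back: M1=-3/4
M: M0=0, M1=-3/4, M2=0
seg 0: a=1, c=M0/2=0, d=(M1−M0)/(6·2)=-1/16, b=Δ0−h0·(2M0+M1)/6=3/4
seg 1: a=2, c=M1/2=-3/8, d=(M2−M1)/(6·2)=1/16, b=Δ1−h1·(2M1+M2)/6=0
t_q=7/2 → seg 1, τ=3/2; S=2+0·τ+-3/8·τ²+1/16·τ³=175/128

  seg 0: a=1 b=3/4 c=0 d=-1/16
  seg 1: a=2 b=0 c=-3/8 d=1/16
S(7/2) = 175/128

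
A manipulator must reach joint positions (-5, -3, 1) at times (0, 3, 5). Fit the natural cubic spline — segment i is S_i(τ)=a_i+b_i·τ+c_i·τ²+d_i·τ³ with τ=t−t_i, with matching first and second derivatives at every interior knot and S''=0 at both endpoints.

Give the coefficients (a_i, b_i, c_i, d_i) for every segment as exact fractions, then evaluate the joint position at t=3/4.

Δ: Δ0=2/3, Δ1=2
row 1: diag=10, rhs=8; c'=1/5, d'=4/5
back: M1=4/5
M: M0=0, M1=4/5, M2=0
seg 0: a=-5, c=M0/2=0, d=(M1−M0)/(6·3)=2/45, b=Δ0−h0·(2M0+M1)/6=4/15
seg 1: a=-3, c=M1/2=2/5, d=(M2−M1)/(6·2)=-1/15, b=Δ1−h1·(2M1+M2)/6=22/15
t_q=3/4 → seg 0, τ=3/4; S=-5+4/15·τ+0·τ²+2/45·τ³=-153/32

  seg 0: a=-5 b=4/15 c=0 d=2/45
  seg 1: a=-3 b=22/15 c=2/5 d=-1/15
S(3/4) = -153/32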